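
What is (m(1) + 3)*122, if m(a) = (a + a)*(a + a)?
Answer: 854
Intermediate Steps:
m(a) = 4*a² (m(a) = (2*a)*(2*a) = 4*a²)
(m(1) + 3)*122 = (4*1² + 3)*122 = (4*1 + 3)*122 = (4 + 3)*122 = 7*122 = 854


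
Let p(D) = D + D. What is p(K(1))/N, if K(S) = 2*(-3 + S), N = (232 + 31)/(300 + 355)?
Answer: -5240/263 ≈ -19.924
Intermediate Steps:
N = 263/655 ≈ 0.40153
K(S) = -6 + 2*S
p(D) = 2*D
p(K(1))/N = (2*(-6 + 2*1))/(263/655) = (2*(-6 + 2))*(655/263) = (2*(-4))*(655/263) = -8*655/263 = -5240/263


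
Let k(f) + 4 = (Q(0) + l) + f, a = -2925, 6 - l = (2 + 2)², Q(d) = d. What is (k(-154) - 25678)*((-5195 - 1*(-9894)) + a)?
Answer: -45850804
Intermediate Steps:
l = -10 (l = 6 - (2 + 2)² = 6 - 1*4² = 6 - 1*16 = 6 - 16 = -10)
k(f) = -14 + f (k(f) = -4 + ((0 - 10) + f) = -4 + (-10 + f) = -14 + f)
(k(-154) - 25678)*((-5195 - 1*(-9894)) + a) = ((-14 - 154) - 25678)*((-5195 - 1*(-9894)) - 2925) = (-168 - 25678)*((-5195 + 9894) - 2925) = -25846*(4699 - 2925) = -25846*1774 = -45850804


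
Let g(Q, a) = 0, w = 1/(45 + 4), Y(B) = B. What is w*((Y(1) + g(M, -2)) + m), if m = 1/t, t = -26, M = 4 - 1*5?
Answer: 25/1274 ≈ 0.019623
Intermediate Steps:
M = -1 (M = 4 - 5 = -1)
w = 1/49 ≈ 0.020408
m = -1/26 (m = 1/(-26) = -1/26 ≈ -0.038462)
w*((Y(1) + g(M, -2)) + m) = ((1 + 0) - 1/26)/49 = (1 - 1/26)/49 = (1/49)*(25/26) = 25/1274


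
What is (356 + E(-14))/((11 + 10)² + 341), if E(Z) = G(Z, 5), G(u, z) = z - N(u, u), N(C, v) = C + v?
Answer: 389/782 ≈ 0.49744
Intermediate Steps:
G(u, z) = z - 2*u (G(u, z) = z - (u + u) = z - 2*u)
E(Z) = 5 - 2*Z
(356 + E(-14))/((11 + 10)² + 341) = (356 + (5 - 2*(-14)))/((11 + 10)² + 341) = (356 + (5 + 28))/(21² + 341) = (356 + 33)/(441 + 341) = 389/782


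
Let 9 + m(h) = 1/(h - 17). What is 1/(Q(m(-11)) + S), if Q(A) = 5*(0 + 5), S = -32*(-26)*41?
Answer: 1/34137 ≈ 2.9294e-5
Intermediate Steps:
S = 34112 (S = 832*41 = 34112)
m(h) = -9 + 1/(-17 + h) (m(h) = -9 + 1/(h - 17) = -9 + 1/(-17 + h))
Q(A) = 25 (Q(A) = 5*5 = 25)
1/(Q(m(-11)) + S) = 1/(25 + 34112) = 1/34137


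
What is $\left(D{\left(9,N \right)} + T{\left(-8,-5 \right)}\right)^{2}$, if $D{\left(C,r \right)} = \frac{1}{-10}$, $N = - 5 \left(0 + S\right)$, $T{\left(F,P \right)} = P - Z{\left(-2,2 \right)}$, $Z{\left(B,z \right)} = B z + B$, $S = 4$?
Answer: $\frac{81}{100} \approx 0.81$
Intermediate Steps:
$Z{\left(B,z \right)} = B + B z$
$T{\left(F,P \right)} = 6 + P$ ($T{\left(F,P \right)} = P - - 2 \left(1 + 2\right) = P - \left(-2\right) 3 = P - -6 = P + 6 = 6 + P$)
$N = -20$ ($N = - 5 \left(0 + 4\right) = \left(-5\right) 4 = -20$)
$D{\left(C,r \right)} = - \frac{1}{10}$
$\left(D{\left(9,N \right)} + T{\left(-8,-5 \right)}\right)^{2} = \left(- \frac{1}{10} + \left(6 - 5\right)\right)^{2} = \left(- \frac{1}{10} + 1\right)^{2} = \left(\frac{9}{10}\right)^{2} = \frac{81}{100}$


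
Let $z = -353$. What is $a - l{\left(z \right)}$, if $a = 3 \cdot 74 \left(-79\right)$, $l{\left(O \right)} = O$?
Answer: $-17185$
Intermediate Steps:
$a = -17538$ ($a = 222 \left(-79\right) = -17538$)
$a - l{\left(z \right)} = -17538 - -353 = -17538 + 353 = -17185$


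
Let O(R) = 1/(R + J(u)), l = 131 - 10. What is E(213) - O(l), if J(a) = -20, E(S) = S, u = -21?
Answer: 21512/101 ≈ 212.99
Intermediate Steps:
l = 121
O(R) = 1/(-20 + R) (O(R) = 1/(R - 20) = 1/(-20 + R))
E(213) - O(l) = 213 - 1/(-20 + 121) = 213 - 1/101 = 21512/101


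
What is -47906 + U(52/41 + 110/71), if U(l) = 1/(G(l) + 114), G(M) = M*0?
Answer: -5461283/114 ≈ -47906.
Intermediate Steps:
G(M) = 0
U(l) = 1/114 (U(l) = 1/(0 + 114) = 1/114)
-47906 + U(52/41 + 110/71) = -47906 + 1/114 = -5461283/114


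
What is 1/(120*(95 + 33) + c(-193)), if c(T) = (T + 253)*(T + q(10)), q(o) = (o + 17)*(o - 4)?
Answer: 1/13500 ≈ 7.4074e-5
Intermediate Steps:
q(o) = (-4 + o)*(17 + o) (q(o) = (17 + o)*(-4 + o) = (-4 + o)*(17 + o))
c(T) = (162 + T)*(253 + T) (c(T) = (T + 253)*(T + (-68 + 10² + 13*10)) = (253 + T)*(T + (-68 + 100 + 130)) = (253 + T)*(T + 162) = (253 + T)*(162 + T) = (162 + T)*(253 + T))
1/(120*(95 + 33) + c(-193)) = 1/(120*(95 + 33) + (40986 + (-193)² + 415*(-193))) = 1/(120*128 + (40986 + 37249 - 80095)) = 1/(15360 - 1860) = 1/13500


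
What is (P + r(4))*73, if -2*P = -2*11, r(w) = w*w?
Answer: 1971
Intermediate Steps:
r(w) = w²
P = 11 (P = -(-1)*11 = -½*(-22) = 11)
(P + r(4))*73 = (11 + 4²)*73 = (11 + 16)*73 = 27*73 = 1971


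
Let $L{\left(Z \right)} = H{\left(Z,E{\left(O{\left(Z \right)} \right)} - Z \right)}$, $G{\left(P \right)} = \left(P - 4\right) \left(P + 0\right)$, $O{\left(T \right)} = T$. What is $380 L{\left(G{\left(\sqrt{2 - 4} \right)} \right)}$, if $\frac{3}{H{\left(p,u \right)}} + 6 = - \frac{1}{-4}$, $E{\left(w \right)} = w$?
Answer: $- \frac{4560}{23} \approx -198.26$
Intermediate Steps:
$G{\left(P \right)} = P \left(-4 + P\right)$ ($G{\left(P \right)} = \left(-4 + P\right) P = P \left(-4 + P\right)$)
$H{\left(p,u \right)} = - \frac{12}{23}$ ($H{\left(p,u \right)} = \frac{3}{-6 - \frac{1}{-4}} = \frac{3}{-6 - - \frac{1}{4}} = \frac{3}{-6 + \frac{1}{4}} = \frac{3}{- \frac{23}{4}} = 3 \left(- \frac{4}{23}\right) = - \frac{12}{23}$)
$L{\left(Z \right)} = - \frac{12}{23}$
$380 L{\left(G{\left(\sqrt{2 - 4} \right)} \right)} = 380 \left(- \frac{12}{23}\right) = - \frac{4560}{23}$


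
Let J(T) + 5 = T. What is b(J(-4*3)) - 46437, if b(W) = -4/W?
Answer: -789425/17 ≈ -46437.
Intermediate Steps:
J(T) = -5 + T
b(J(-4*3)) - 46437 = -4/(-5 - 4*3) - 46437 = -4/(-5 - 12) - 46437 = -4/(-17) - 46437 = -4*(-1/17) - 46437 = 4/17 - 46437 = -789425/17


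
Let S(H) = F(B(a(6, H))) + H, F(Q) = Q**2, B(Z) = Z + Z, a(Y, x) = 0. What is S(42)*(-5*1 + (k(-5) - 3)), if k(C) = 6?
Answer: -84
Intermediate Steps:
B(Z) = 2*Z
S(H) = H (S(H) = (2*0)**2 + H = 0**2 + H = 0 + H = H)
S(42)*(-5*1 + (k(-5) - 3)) = 42*(-5*1 + (6 - 3)) = 42*(-5 + 3) = 42*(-2) = -84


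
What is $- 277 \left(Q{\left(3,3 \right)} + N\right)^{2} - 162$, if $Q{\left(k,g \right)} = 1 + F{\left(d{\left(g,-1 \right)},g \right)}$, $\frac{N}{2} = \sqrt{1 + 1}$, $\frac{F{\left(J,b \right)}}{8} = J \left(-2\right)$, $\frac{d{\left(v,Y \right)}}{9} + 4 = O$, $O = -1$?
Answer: $-143998335 - 798868 \sqrt{2} \approx -1.4513 \cdot 10^{8}$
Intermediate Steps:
$d{\left(v,Y \right)} = -45$ ($d{\left(v,Y \right)} = -36 + 9 \left(-1\right) = -36 - 9 = -45$)
$F{\left(J,b \right)} = - 16 J$ ($F{\left(J,b \right)} = 8 J \left(-2\right) = 8 \left(- 2 J\right) = - 16 J$)
$N = 2 \sqrt{2}$ ($N = 2 \sqrt{1 + 1} = 2 \sqrt{2} \approx 2.8284$)
$Q{\left(k,g \right)} = 721$ ($Q{\left(k,g \right)} = 1 - -720 = 1 + 720 = 721$)
$- 277 \left(Q{\left(3,3 \right)} + N\right)^{2} - 162 = - 277 \left(721 + 2 \sqrt{2}\right)^{2} - 162 = -162 - 277 \left(721 + 2 \sqrt{2}\right)^{2}$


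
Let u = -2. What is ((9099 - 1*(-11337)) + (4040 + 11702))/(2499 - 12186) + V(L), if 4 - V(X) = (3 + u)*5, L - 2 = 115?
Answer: -45865/9687 ≈ -4.7347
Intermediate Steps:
L = 117 (L = 2 + 115 = 117)
V(X) = -1 (V(X) = 4 - (3 - 2)*5 = 4 - 5 = -1)
((9099 - 1*(-11337)) + (4040 + 11702))/(2499 - 12186) + V(L) = ((9099 - 1*(-11337)) + (4040 + 11702))/(2499 - 12186) - 1 = ((9099 + 11337) + 15742)/(-9687) - 1 = (20436 + 15742)*(-1/9687) - 1 = 36178*(-1/9687) - 1 = -36178/9687 - 1 = -45865/9687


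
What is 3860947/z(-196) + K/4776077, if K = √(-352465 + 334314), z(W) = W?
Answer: -3860947/196 + I*√18151/4776077 ≈ -19699.0 + 2.8208e-5*I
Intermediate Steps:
K = I*√18151 (K = √(-18151) = I*√18151 ≈ 134.73*I)
3860947/z(-196) + K/4776077 = 3860947/(-196) + (I*√18151)/4776077 = 3860947*(-1/196) + (I*√18151)*(1/4776077) = -3860947/196 + I*√18151/4776077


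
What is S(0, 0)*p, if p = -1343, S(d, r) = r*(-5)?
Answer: 0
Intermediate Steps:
S(d, r) = -5*r
S(0, 0)*p = -5*0*(-1343) = 0*(-1343) = 0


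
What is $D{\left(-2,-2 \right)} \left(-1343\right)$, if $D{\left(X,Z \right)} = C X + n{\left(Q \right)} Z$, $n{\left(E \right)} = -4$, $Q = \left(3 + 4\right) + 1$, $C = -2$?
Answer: $-16116$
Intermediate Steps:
$Q = 8$ ($Q = 7 + 1 = 8$)
$D{\left(X,Z \right)} = - 4 Z - 2 X$ ($D{\left(X,Z \right)} = - 2 X - 4 Z = - 4 Z - 2 X$)
$D{\left(-2,-2 \right)} \left(-1343\right) = \left(\left(-4\right) \left(-2\right) - -4\right) \left(-1343\right) = \left(8 + 4\right) \left(-1343\right) = 12 \left(-1343\right) = -16116$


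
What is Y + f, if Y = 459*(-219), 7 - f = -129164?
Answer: 28650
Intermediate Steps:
f = 129171 (f = 7 - 1*(-129164) = 7 + 129164 = 129171)
Y = -100521
Y + f = -100521 + 129171 = 28650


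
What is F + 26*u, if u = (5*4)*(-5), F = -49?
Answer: -2649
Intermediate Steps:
u = -100 (u = 20*(-5) = -100)
F + 26*u = -49 + 26*(-100) = -49 - 2600 = -2649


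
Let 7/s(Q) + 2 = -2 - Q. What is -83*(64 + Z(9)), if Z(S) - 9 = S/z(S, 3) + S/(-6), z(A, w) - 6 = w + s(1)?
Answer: -114623/19 ≈ -6032.8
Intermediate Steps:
s(Q) = 7/(-4 - Q) (s(Q) = 7/(-2 + (-2 - Q)) = 7/(-4 - Q))
z(A, w) = 23/5 + w (z(A, w) = 6 + (w - 7/(4 + 1)) = 6 + (w - 7/5) = 6 + (-7/5 + w) = 23/5 + w)
Z(S) = 9 - 2*S/57 (Z(S) = 9 + (S/(23/5 + 3) + S/(-6)) = 9 + (S/(38/5) + S*(-⅙)) = 9 + (S*(5/38) - S/6) = 9 + (5*S/38 - S/6) = 9 - 2*S/57)
-83*(64 + Z(9)) = -83*(64 + (9 - 2/57*9)) = -83*(64 + (9 - 6/19)) = -83*(64 + 165/19) = -83*1381/19 = -114623/19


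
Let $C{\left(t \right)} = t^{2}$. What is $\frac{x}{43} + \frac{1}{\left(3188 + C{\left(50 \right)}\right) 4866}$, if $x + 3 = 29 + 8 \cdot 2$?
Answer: $\frac{1162467979}{1190145744} \approx 0.97674$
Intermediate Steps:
$x = 42$ ($x = -3 + \left(29 + 8 \cdot 2\right) = -3 + \left(29 + 16\right) = -3 + 45 = 42$)
$\frac{x}{43} + \frac{1}{\left(3188 + C{\left(50 \right)}\right) 4866} = \frac{42}{43} + \frac{1}{\left(3188 + 50^{2}\right) 4866} = 42 \cdot \frac{1}{43} + \frac{1}{3188 + 2500} \cdot \frac{1}{4866} = \frac{42}{43} + \frac{1}{5688} \cdot \frac{1}{4866} = \frac{42}{43} + \frac{1}{27677808} = \frac{1162467979}{1190145744}$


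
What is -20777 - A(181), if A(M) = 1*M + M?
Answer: -21139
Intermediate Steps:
A(M) = 2*M (A(M) = M + M = 2*M)
-20777 - A(181) = -20777 - 2*181 = -20777 - 1*362 = -20777 - 362 = -21139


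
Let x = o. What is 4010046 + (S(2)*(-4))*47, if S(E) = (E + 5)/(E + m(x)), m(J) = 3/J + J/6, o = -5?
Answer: 68131302/17 ≈ 4.0077e+6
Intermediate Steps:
x = -5
m(J) = 3/J + J/6 (m(J) = 3/J + J*(1/6) = 3/J + J/6)
S(E) = (5 + E)/(-43/30 + E) (S(E) = (E + 5)/(E + (3/(-5) + (1/6)*(-5))) = (5 + E)/(E + (3*(-1/5) - 5/6)) = (5 + E)/(E + (-3/5 - 5/6)) = (5 + E)/(E - 43/30) = (5 + E)/(-43/30 + E))
4010046 + (S(2)*(-4))*47 = 4010046 + ((30*(5 + 2)/(-43 + 30*2))*(-4))*47 = 4010046 + ((30*7/(-43 + 60))*(-4))*47 = 4010046 + ((30*7/17)*(-4))*47 = 4010046 + ((30*(1/17)*7)*(-4))*47 = 4010046 + ((210/17)*(-4))*47 = 4010046 - 840/17*47 = 4010046 - 39480/17 = 68131302/17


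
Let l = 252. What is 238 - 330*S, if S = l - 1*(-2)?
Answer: -83582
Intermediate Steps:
S = 254 (S = 252 - 1*(-2) = 252 + 2 = 254)
238 - 330*S = 238 - 330*254 = 238 - 83820 = -83582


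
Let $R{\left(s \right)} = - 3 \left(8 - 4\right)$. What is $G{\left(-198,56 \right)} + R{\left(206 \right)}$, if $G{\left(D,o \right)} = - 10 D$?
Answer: $1968$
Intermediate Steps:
$R{\left(s \right)} = -12$ ($R{\left(s \right)} = \left(-3\right) 4 = -12$)
$G{\left(-198,56 \right)} + R{\left(206 \right)} = \left(-10\right) \left(-198\right) - 12 = 1980 - 12 = 1968$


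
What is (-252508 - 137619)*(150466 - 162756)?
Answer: 4794660830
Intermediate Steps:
(-252508 - 137619)*(150466 - 162756) = -390127*(-12290) = 4794660830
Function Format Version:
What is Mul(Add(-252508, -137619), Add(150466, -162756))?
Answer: 4794660830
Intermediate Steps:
Mul(Add(-252508, -137619), Add(150466, -162756)) = Mul(-390127, -12290) = 4794660830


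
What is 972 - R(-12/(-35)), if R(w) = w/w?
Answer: 971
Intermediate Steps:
R(w) = 1
972 - R(-12/(-35)) = 972 - 1*1 = 972 - 1 = 971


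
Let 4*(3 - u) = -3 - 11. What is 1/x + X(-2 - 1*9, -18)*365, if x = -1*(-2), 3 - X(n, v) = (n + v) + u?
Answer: 9308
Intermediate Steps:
u = 13/2 (u = 3 - (-3 - 11)/4 = 3 - ¼*(-14) = 3 + 7/2 = 13/2 ≈ 6.5000)
X(n, v) = -7/2 - n - v (X(n, v) = 3 - ((n + v) + 13/2) = 3 - (13/2 + n + v) = 3 + (-13/2 - n - v) = -7/2 - n - v)
x = 2
1/x + X(-2 - 1*9, -18)*365 = 1/2 + (-7/2 - (-2 - 1*9) - 1*(-18))*365 = ½ + (-7/2 - (-2 - 9) + 18)*365 = ½ + (-7/2 - 1*(-11) + 18)*365 = ½ + (-7/2 + 11 + 18)*365 = ½ + (51/2)*365 = ½ + 18615/2 = 9308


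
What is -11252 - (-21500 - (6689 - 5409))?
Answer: 11528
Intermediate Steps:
-11252 - (-21500 - (6689 - 5409)) = -11252 - (-21500 - 1*1280) = -11252 - (-21500 - 1280) = -11252 - 1*(-22780) = -11252 + 22780 = 11528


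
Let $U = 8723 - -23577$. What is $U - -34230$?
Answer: $66530$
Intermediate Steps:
$U = 32300$ ($U = 8723 + 23577 = 32300$)
$U - -34230 = 32300 - -34230 = 32300 + 34230 = 66530$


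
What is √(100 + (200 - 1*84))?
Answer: 6*√6 ≈ 14.697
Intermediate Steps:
√(100 + (200 - 1*84)) = √(100 + (200 - 84)) = √(100 + 116) = √216 = 6*√6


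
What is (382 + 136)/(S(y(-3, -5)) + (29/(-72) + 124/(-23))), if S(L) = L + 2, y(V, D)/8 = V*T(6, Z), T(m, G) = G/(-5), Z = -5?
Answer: -857808/46027 ≈ -18.637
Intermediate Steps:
T(m, G) = -G/5 (T(m, G) = G*(-1/5) = -G/5)
y(V, D) = 8*V (y(V, D) = 8*(V*(-1/5*(-5))) = 8*(V*1) = 8*V)
S(L) = 2 + L
(382 + 136)/(S(y(-3, -5)) + (29/(-72) + 124/(-23))) = (382 + 136)/((2 + 8*(-3)) + (29/(-72) + 124/(-23))) = 518/((2 - 24) + (29*(-1/72) + 124*(-1/23))) = 518/(-22 + (-29/72 - 124/23)) = 518/(-22 - 9595/1656) = 518/(-46027/1656) = 518*(-1656/46027) = -857808/46027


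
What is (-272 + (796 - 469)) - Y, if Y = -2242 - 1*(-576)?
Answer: 1721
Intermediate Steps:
Y = -1666 (Y = -2242 + 576 = -1666)
(-272 + (796 - 469)) - Y = (-272 + (796 - 469)) - 1*(-1666) = (-272 + 327) + 1666 = 55 + 1666 = 1721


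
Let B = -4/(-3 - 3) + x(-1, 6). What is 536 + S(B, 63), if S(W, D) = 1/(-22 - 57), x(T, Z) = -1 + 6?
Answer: 42343/79 ≈ 535.99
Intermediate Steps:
x(T, Z) = 5
B = 17/3 (B = -4/(-3 - 3) + 5 = -4/(-6) + 5 = -⅙*(-4) + 5 = ⅔ + 5 = 17/3 ≈ 5.6667)
S(W, D) = -1/79 (S(W, D) = 1/(-79) = -1/79)
536 + S(B, 63) = 536 - 1/79 = 42343/79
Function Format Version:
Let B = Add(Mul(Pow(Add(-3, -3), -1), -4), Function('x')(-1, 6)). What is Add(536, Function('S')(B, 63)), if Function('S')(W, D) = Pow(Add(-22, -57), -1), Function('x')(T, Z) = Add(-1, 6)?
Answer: Rational(42343, 79) ≈ 535.99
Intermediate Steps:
Function('x')(T, Z) = 5
B = Rational(17, 3) (B = Add(Mul(Pow(Add(-3, -3), -1), -4), 5) = Add(Mul(Pow(-6, -1), -4), 5) = Add(Mul(Rational(-1, 6), -4), 5) = Add(Rational(2, 3), 5) = Rational(17, 3) ≈ 5.6667)
Function('S')(W, D) = Rational(-1, 79) (Function('S')(W, D) = Pow(-79, -1) = Rational(-1, 79))
Add(536, Function('S')(B, 63)) = Add(536, Rational(-1, 79)) = Rational(42343, 79)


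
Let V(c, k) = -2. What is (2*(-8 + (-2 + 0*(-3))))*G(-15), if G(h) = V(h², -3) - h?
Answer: -260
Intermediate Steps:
G(h) = -2 - h
(2*(-8 + (-2 + 0*(-3))))*G(-15) = (2*(-8 + (-2 + 0*(-3))))*(-2 - 1*(-15)) = (2*(-8 + (-2 + 0)))*(-2 + 15) = (2*(-8 - 2))*13 = (2*(-10))*13 = -20*13 = -260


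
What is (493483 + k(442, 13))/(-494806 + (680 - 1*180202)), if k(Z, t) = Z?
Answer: -493925/674328 ≈ -0.73247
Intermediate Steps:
(493483 + k(442, 13))/(-494806 + (680 - 1*180202)) = (493483 + 442)/(-494806 + (680 - 1*180202)) = 493925/(-494806 + (680 - 180202)) = 493925/(-494806 - 179522) = 493925/(-674328) = 493925*(-1/674328) = -493925/674328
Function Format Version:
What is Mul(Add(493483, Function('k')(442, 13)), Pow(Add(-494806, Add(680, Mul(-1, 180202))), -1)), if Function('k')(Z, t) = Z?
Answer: Rational(-493925, 674328) ≈ -0.73247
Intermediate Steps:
Mul(Add(493483, Function('k')(442, 13)), Pow(Add(-494806, Add(680, Mul(-1, 180202))), -1)) = Mul(Add(493483, 442), Pow(Add(-494806, Add(680, Mul(-1, 180202))), -1)) = Mul(493925, Pow(Add(-494806, Add(680, -180202)), -1)) = Mul(493925, Pow(Add(-494806, -179522), -1)) = Mul(493925, Pow(-674328, -1)) = Mul(493925, Rational(-1, 674328)) = Rational(-493925, 674328)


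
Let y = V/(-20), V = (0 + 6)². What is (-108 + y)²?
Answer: 301401/25 ≈ 12056.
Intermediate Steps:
V = 36 (V = 6² = 36)
y = -9/5 (y = 36/(-20) = 36*(-1/20) = -9/5 ≈ -1.8000)
(-108 + y)² = (-108 - 9/5)² = (-549/5)² = 301401/25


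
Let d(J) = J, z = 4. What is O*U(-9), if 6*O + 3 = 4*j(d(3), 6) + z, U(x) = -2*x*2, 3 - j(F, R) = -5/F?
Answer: 118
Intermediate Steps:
j(F, R) = 3 + 5/F (j(F, R) = 3 - (-5)/F = 3 + 5/F)
U(x) = -4*x
O = 59/18 (O = -½ + (4*(3 + 5/3) + 4)/6 = -½ + (4*(14/3) + 4)/6 = -½ + (56/3 + 4)/6 = -½ + (⅙)*(68/3) = -½ + 34/9 = 59/18 ≈ 3.2778)
O*U(-9) = 59*(-4*(-9))/18 = (59/18)*36 = 118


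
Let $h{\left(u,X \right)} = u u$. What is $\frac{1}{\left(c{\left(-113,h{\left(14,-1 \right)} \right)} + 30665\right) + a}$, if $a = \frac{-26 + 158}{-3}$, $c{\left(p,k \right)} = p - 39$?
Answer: $\frac{1}{30469} \approx 3.282 \cdot 10^{-5}$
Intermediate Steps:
$h{\left(u,X \right)} = u^{2}$
$c{\left(p,k \right)} = -39 + p$
$a = -44$ ($a = 132 \left(- \frac{1}{3}\right) = -44$)
$\frac{1}{\left(c{\left(-113,h{\left(14,-1 \right)} \right)} + 30665\right) + a} = \frac{1}{\left(\left(-39 - 113\right) + 30665\right) - 44} = \frac{1}{\left(-152 + 30665\right) - 44} = \frac{1}{30513 - 44} = \frac{1}{30469}$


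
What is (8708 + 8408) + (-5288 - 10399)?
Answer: 1429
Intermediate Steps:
(8708 + 8408) + (-5288 - 10399) = 17116 - 15687 = 1429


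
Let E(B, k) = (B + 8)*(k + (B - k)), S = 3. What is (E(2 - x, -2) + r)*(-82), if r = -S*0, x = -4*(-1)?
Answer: 984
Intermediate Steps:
x = 4
r = 0 (r = -1*3*0 = -3*0 = 0)
E(B, k) = B*(8 + B) (E(B, k) = (8 + B)*B = B*(8 + B))
(E(2 - x, -2) + r)*(-82) = ((2 - 1*4)*(8 + (2 - 1*4)) + 0)*(-82) = ((2 - 4)*(8 + (2 - 4)) + 0)*(-82) = (-2*(8 - 2) + 0)*(-82) = (-2*6 + 0)*(-82) = (-12 + 0)*(-82) = -12*(-82) = 984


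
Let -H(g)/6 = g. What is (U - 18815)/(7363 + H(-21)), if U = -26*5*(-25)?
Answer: -15565/7489 ≈ -2.0784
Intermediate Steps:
U = 3250 (U = -130*(-25) = 3250)
H(g) = -6*g
(U - 18815)/(7363 + H(-21)) = (3250 - 18815)/(7363 - 6*(-21)) = -15565/(7363 + 126) = -15565/7489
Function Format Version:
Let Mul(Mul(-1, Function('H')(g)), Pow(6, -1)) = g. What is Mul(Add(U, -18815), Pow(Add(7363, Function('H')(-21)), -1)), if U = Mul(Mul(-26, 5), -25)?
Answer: Rational(-15565, 7489) ≈ -2.0784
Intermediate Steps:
U = 3250 (U = Mul(-130, -25) = 3250)
Function('H')(g) = Mul(-6, g)
Mul(Add(U, -18815), Pow(Add(7363, Function('H')(-21)), -1)) = Mul(Add(3250, -18815), Pow(Add(7363, Mul(-6, -21)), -1)) = Mul(-15565, Pow(Add(7363, 126), -1)) = Mul(-15565, Pow(7489, -1)) = Mul(-15565, Rational(1, 7489)) = Rational(-15565, 7489)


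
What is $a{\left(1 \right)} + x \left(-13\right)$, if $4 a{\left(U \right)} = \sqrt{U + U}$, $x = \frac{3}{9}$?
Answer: $- \frac{13}{3} + \frac{\sqrt{2}}{4} \approx -3.9798$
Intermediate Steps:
$x = \frac{1}{3}$ ($x = 3 \cdot \frac{1}{9} = \frac{1}{3} \approx 0.33333$)
$a{\left(U \right)} = \frac{\sqrt{2} \sqrt{U}}{4}$ ($a{\left(U \right)} = \frac{\sqrt{U + U}}{4} = \frac{\sqrt{2 U}}{4} = \frac{\sqrt{2} \sqrt{U}}{4}$)
$a{\left(1 \right)} + x \left(-13\right) = \frac{\sqrt{2} \sqrt{1}}{4} + \frac{1}{3} \left(-13\right) = \frac{1}{4} \sqrt{2} \cdot 1 - \frac{13}{3} = \frac{\sqrt{2}}{4} - \frac{13}{3} = - \frac{13}{3} + \frac{\sqrt{2}}{4}$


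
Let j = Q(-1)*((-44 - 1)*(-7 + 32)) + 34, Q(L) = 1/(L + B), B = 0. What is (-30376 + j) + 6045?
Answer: -23172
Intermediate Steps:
Q(L) = 1/L (Q(L) = 1/(L + 0) = 1/L)
j = 1159 (j = ((-44 - 1)*(-7 + 32))/(-1) + 34 = -(-45)*25 + 34 = -1*(-1125) + 34 = 1125 + 34 = 1159)
(-30376 + j) + 6045 = (-30376 + 1159) + 6045 = -29217 + 6045 = -23172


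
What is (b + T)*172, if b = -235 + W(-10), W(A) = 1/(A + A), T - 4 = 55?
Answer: -151403/5 ≈ -30281.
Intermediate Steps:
T = 59 (T = 4 + 55 = 59)
W(A) = 1/(2*A)
b = -4701/20 (b = -235 + (½)/(-10) = -235 + (½)*(-⅒) = -235 - 1/20 = -4701/20 ≈ -235.05)
(b + T)*172 = (-4701/20 + 59)*172 = -3521/20*172 = -151403/5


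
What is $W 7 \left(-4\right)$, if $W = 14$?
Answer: $-392$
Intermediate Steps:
$W 7 \left(-4\right) = 14 \cdot 7 \left(-4\right) = 98 \left(-4\right) = -392$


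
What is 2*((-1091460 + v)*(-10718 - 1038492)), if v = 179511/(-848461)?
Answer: 1943265810351437820/848461 ≈ 2.2903e+12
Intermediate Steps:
v = -179511/848461 (v = 179511*(-1/848461) = -179511/848461 ≈ -0.21157)
2*((-1091460 + v)*(-10718 - 1038492)) = 2*((-1091460 - 179511/848461)*(-10718 - 1038492)) = 2*(-926061422571/848461*(-1049210)) = 2*(971632905175718910/848461) = 1943265810351437820/848461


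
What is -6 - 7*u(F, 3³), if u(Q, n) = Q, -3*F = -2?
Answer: -32/3 ≈ -10.667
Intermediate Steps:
F = ⅔ (F = -⅓*(-2) = ⅔ ≈ 0.66667)
-6 - 7*u(F, 3³) = -6 - 7*⅔ = -6 - 14/3 = -32/3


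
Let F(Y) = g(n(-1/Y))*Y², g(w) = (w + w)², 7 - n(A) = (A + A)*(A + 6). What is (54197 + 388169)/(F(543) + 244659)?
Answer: 130431172734/17219306216887 ≈ 0.0075747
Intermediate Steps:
n(A) = 7 - 2*A*(6 + A) (n(A) = 7 - (A + A)*(A + 6) = 7 - 2*A*(6 + A))
g(w) = 4*w² (g(w) = (2*w)² = 4*w²)
F(Y) = 4*Y²*(7 - 2/Y² + 12/Y)² (F(Y) = (4*(7 - (-12)/Y - 2/Y²)²)*Y² = (4*(7 + 12/Y - 2/Y²)²)*Y² = (4*(7 - 2/Y² + 12/Y)²)*Y² = 4*Y²*(7 - 2/Y² + 12/Y)²)
(54197 + 388169)/(F(543) + 244659) = (54197 + 388169)/(4*(2 - 12*543 - 7*543²)²/543² + 244659) = 442366/(4*(1/294849)*(2 - 6516 - 7*294849)² + 244659) = 442366/(4*(1/294849)*(2 - 6516 - 2063943)² + 244659) = 442366/(4*(1/294849)*(-2070457)² + 244659) = 442366/(4*(1/294849)*4286792188849 + 244659) = 442366/(17147168755396/294849 + 244659) = 442366/(17219306216887/294849) = 442366*(294849/17219306216887) = 130431172734/17219306216887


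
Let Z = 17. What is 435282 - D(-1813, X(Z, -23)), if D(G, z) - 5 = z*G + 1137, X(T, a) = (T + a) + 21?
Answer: 461335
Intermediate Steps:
X(T, a) = 21 + T + a
D(G, z) = 1142 + G*z (D(G, z) = 5 + (z*G + 1137) = 5 + (G*z + 1137) = 5 + (1137 + G*z) = 1142 + G*z)
435282 - D(-1813, X(Z, -23)) = 435282 - (1142 - 1813*(21 + 17 - 23)) = 435282 - (1142 - 1813*15) = 435282 - (1142 - 27195) = 435282 - 1*(-26053) = 435282 + 26053 = 461335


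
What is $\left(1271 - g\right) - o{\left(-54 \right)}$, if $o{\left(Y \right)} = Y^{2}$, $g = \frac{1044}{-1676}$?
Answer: $- \frac{688994}{419} \approx -1644.4$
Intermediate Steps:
$g = - \frac{261}{419}$ ($g = 1044 \left(- \frac{1}{1676}\right) = - \frac{261}{419} \approx -0.62291$)
$\left(1271 - g\right) - o{\left(-54 \right)} = \left(1271 - - \frac{261}{419}\right) - \left(-54\right)^{2} = \left(1271 + \frac{261}{419}\right) - 2916 = \frac{532810}{419} - 2916 = - \frac{688994}{419}$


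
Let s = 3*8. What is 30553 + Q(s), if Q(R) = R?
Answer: 30577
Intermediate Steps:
s = 24
30553 + Q(s) = 30553 + 24 = 30577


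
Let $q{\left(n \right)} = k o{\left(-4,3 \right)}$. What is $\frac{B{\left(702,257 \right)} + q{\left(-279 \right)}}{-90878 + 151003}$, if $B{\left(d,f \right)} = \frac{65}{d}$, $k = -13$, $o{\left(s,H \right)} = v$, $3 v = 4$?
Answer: $- \frac{931}{3246750} \approx -0.00028675$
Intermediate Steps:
$v = \frac{4}{3}$ ($v = \frac{1}{3} \cdot 4 = \frac{4}{3} \approx 1.3333$)
$o{\left(s,H \right)} = \frac{4}{3}$
$q{\left(n \right)} = - \frac{52}{3}$ ($q{\left(n \right)} = \left(-13\right) \frac{4}{3} = - \frac{52}{3}$)
$\frac{B{\left(702,257 \right)} + q{\left(-279 \right)}}{-90878 + 151003} = \frac{\frac{65}{702} - \frac{52}{3}}{-90878 + 151003} = \frac{65 \cdot \frac{1}{702} - \frac{52}{3}}{60125} = \left(\frac{5}{54} - \frac{52}{3}\right) \frac{1}{60125} = \left(- \frac{931}{54}\right) \frac{1}{60125} = - \frac{931}{3246750}$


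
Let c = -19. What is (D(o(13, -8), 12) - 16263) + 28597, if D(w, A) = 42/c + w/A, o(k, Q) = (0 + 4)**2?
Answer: 702988/57 ≈ 12333.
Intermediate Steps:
o(k, Q) = 16 (o(k, Q) = 4**2 = 16)
D(w, A) = -42/19 + w/A (D(w, A) = 42/(-19) + w/A = 42*(-1/19) + w/A = -42/19 + w/A)
(D(o(13, -8), 12) - 16263) + 28597 = ((-42/19 + 16/12) - 16263) + 28597 = ((-42/19 + 16*(1/12)) - 16263) + 28597 = ((-42/19 + 4/3) - 16263) + 28597 = (-50/57 - 16263) + 28597 = -927041/57 + 28597 = 702988/57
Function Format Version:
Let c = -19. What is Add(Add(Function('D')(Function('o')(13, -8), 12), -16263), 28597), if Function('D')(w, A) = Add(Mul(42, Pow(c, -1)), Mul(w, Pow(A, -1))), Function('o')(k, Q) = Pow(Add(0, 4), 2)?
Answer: Rational(702988, 57) ≈ 12333.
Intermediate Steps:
Function('o')(k, Q) = 16 (Function('o')(k, Q) = Pow(4, 2) = 16)
Function('D')(w, A) = Add(Rational(-42, 19), Mul(w, Pow(A, -1))) (Function('D')(w, A) = Add(Mul(42, Pow(-19, -1)), Mul(w, Pow(A, -1))) = Add(Mul(42, Rational(-1, 19)), Mul(w, Pow(A, -1))) = Add(Rational(-42, 19), Mul(w, Pow(A, -1))))
Add(Add(Function('D')(Function('o')(13, -8), 12), -16263), 28597) = Add(Add(Add(Rational(-42, 19), Mul(16, Pow(12, -1))), -16263), 28597) = Add(Add(Add(Rational(-42, 19), Mul(16, Rational(1, 12))), -16263), 28597) = Add(Add(Add(Rational(-42, 19), Rational(4, 3)), -16263), 28597) = Add(Add(Rational(-50, 57), -16263), 28597) = Add(Rational(-927041, 57), 28597) = Rational(702988, 57)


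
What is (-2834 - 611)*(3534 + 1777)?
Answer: -18296395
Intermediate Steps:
(-2834 - 611)*(3534 + 1777) = -3445*5311 = -18296395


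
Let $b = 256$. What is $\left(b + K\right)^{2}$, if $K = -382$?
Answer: $15876$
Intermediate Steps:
$\left(b + K\right)^{2} = \left(256 - 382\right)^{2} = \left(-126\right)^{2} = 15876$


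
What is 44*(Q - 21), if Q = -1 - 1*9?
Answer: -1364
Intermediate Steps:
Q = -10 (Q = -1 - 9 = -10)
44*(Q - 21) = 44*(-10 - 21) = 44*(-31) = -1364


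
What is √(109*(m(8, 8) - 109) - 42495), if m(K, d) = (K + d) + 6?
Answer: I*√51978 ≈ 227.99*I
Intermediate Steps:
m(K, d) = 6 + K + d
√(109*(m(8, 8) - 109) - 42495) = √(109*((6 + 8 + 8) - 109) - 42495) = √(109*(22 - 109) - 42495) = √(109*(-87) - 42495) = √(-9483 - 42495) = √(-51978) = I*√51978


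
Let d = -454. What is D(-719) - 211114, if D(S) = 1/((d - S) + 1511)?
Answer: -374938463/1776 ≈ -2.1111e+5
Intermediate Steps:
D(S) = 1/(1057 - S) (D(S) = 1/((-454 - S) + 1511) = 1/(1057 - S))
D(-719) - 211114 = -1/(-1057 - 719) - 211114 = -1/(-1776) - 211114 = -1*(-1/1776) - 211114 = 1/1776 - 211114 = -374938463/1776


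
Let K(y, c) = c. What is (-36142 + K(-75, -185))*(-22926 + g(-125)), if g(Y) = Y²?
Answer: 265223427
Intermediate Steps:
(-36142 + K(-75, -185))*(-22926 + g(-125)) = (-36142 - 185)*(-22926 + (-125)²) = -36327*(-22926 + 15625) = -36327*(-7301) = 265223427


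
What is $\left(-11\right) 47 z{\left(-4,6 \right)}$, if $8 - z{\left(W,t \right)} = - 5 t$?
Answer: $-19646$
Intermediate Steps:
$z{\left(W,t \right)} = 8 + 5 t$ ($z{\left(W,t \right)} = 8 - - 5 t = 8 + 5 t$)
$\left(-11\right) 47 z{\left(-4,6 \right)} = \left(-11\right) 47 \left(8 + 5 \cdot 6\right) = - 517 \left(8 + 30\right) = \left(-517\right) 38 = -19646$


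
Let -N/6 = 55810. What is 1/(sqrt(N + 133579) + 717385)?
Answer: 717385/514641439506 - I*sqrt(201281)/514641439506 ≈ 1.394e-6 - 8.7176e-10*I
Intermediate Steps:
N = -334860 (N = -6*55810 = -334860)
1/(sqrt(N + 133579) + 717385) = 1/(sqrt(-334860 + 133579) + 717385) = 1/(sqrt(-201281) + 717385) = 1/(I*sqrt(201281) + 717385) = 1/(717385 + I*sqrt(201281))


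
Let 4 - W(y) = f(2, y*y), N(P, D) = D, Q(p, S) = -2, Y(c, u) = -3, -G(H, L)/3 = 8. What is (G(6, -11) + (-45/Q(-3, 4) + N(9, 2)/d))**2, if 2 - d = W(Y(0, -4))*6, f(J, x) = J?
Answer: 289/100 ≈ 2.8900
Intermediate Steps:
G(H, L) = -24 (G(H, L) = -3*8 = -24)
W(y) = 2 (W(y) = 4 - 1*2 = 4 - 2 = 2)
d = -10 (d = 2 - 2*6 = 2 - 1*12 = 2 - 12 = -10)
(G(6, -11) + (-45/Q(-3, 4) + N(9, 2)/d))**2 = (-24 + (-45/(-2) + 2/(-10)))**2 = (-24 + (-45*(-1/2) + 2*(-1/10)))**2 = (-24 + (45/2 - 1/5))**2 = (-24 + 223/10)**2 = (-17/10)**2 = 289/100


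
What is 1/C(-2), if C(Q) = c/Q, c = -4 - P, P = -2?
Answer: 1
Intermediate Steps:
c = -2 (c = -4 - 1*(-2) = -4 + 2 = -2)
C(Q) = -2/Q
1/C(-2) = 1/(-2/(-2)) = 1/(-2*(-1/2)) = 1/1 = 1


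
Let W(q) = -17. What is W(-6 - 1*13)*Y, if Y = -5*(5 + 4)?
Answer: 765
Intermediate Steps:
Y = -45 (Y = -5*9 = -45)
W(-6 - 1*13)*Y = -17*(-45) = 765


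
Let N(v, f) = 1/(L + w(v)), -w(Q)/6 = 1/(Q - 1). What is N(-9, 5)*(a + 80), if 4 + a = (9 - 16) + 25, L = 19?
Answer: 235/49 ≈ 4.7959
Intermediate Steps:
w(Q) = -6/(-1 + Q) (w(Q) = -6/(Q - 1) = -6/(-1 + Q))
N(v, f) = 1/(19 - 6/(-1 + v))
a = 14 (a = -4 + ((9 - 16) + 25) = -4 + (-7 + 25) = -4 + 18 = 14)
N(-9, 5)*(a + 80) = ((-1 - 9)/(-25 + 19*(-9)))*(14 + 80) = (-10/(-25 - 171))*94 = (-10/(-196))*94 = -1/196*(-10)*94 = (5/98)*94 = 235/49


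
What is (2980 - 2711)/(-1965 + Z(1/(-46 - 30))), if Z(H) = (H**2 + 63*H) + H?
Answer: -1553744/11354703 ≈ -0.13684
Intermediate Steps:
Z(H) = H**2 + 64*H
(2980 - 2711)/(-1965 + Z(1/(-46 - 30))) = (2980 - 2711)/(-1965 + (64 + 1/(-46 - 30))/(-46 - 30)) = 269/(-1965 + (64 + 1/(-76))/(-76)) = 269/(-1965 - (64 - 1/76)/76) = 269/(-1965 - 1/76*4863/76) = 269/(-1965 - 4863/5776) = 269/(-11354703/5776) = 269*(-5776/11354703) = -1553744/11354703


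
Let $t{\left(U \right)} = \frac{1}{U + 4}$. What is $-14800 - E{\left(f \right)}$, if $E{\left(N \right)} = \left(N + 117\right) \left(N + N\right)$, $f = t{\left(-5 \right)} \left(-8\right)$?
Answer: $-16800$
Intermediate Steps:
$t{\left(U \right)} = \frac{1}{4 + U}$
$f = 8$ ($f = \frac{1}{4 - 5} \left(-8\right) = \frac{1}{-1} \left(-8\right) = \left(-1\right) \left(-8\right) = 8$)
$E{\left(N \right)} = 2 N \left(117 + N\right)$ ($E{\left(N \right)} = \left(117 + N\right) 2 N = 2 N \left(117 + N\right)$)
$-14800 - E{\left(f \right)} = -14800 - 2 \cdot 8 \left(117 + 8\right) = -14800 - 2 \cdot 8 \cdot 125 = -14800 - 2000 = -16800$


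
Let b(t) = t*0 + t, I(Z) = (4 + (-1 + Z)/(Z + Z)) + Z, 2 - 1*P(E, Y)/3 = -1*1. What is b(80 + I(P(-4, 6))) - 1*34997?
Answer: -314132/9 ≈ -34904.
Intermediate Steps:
P(E, Y) = 9 (P(E, Y) = 6 - (-3) = 6 - 3*(-1) = 6 + 3 = 9)
I(Z) = 4 + Z + (-1 + Z)/(2*Z) (I(Z) = (4 + (-1 + Z)/((2*Z))) + Z = (4 + (-1 + Z)*(1/(2*Z))) + Z = (4 + (-1 + Z)/(2*Z)) + Z = 4 + Z + (-1 + Z)/(2*Z))
b(t) = t (b(t) = 0 + t = t)
b(80 + I(P(-4, 6))) - 1*34997 = (80 + (9/2 + 9 - ½/9)) - 1*34997 = (80 + (9/2 + 9 - ½*⅑)) - 34997 = (80 + (9/2 + 9 - 1/18)) - 34997 = (80 + 121/9) - 34997 = 841/9 - 34997 = -314132/9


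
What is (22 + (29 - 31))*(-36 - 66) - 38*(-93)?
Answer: 1494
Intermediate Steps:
(22 + (29 - 31))*(-36 - 66) - 38*(-93) = (22 - 2)*(-102) + 3534 = 20*(-102) + 3534 = -2040 + 3534 = 1494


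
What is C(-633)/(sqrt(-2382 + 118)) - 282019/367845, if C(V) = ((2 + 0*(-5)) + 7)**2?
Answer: -282019/367845 - 81*I*sqrt(566)/1132 ≈ -0.76668 - 1.7023*I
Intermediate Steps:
C(V) = 81 (C(V) = ((2 + 0) + 7)**2 = (2 + 7)**2 = 9**2 = 81)
C(-633)/(sqrt(-2382 + 118)) - 282019/367845 = 81/(sqrt(-2382 + 118)) - 282019/367845 = 81/(sqrt(-2264)) - 282019*1/367845 = 81/((2*I*sqrt(566))) - 282019/367845 = 81*(-I*sqrt(566)/1132) - 282019/367845 = -81*I*sqrt(566)/1132 - 282019/367845 = -282019/367845 - 81*I*sqrt(566)/1132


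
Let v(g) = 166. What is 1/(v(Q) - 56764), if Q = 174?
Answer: -1/56598 ≈ -1.7668e-5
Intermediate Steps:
1/(v(Q) - 56764) = 1/(166 - 56764) = 1/(-56598) = -1/56598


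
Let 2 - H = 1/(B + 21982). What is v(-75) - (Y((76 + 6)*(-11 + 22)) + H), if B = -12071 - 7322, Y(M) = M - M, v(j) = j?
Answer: -199352/2589 ≈ -77.000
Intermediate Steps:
Y(M) = 0
B = -19393
H = 5177/2589 (H = 2 - 1/(-19393 + 21982) = 2 - 1/2589 = 5177/2589 ≈ 1.9996)
v(-75) - (Y((76 + 6)*(-11 + 22)) + H) = -75 - (0 + 5177/2589) = -75 - 1*5177/2589 = -75 - 5177/2589 = -199352/2589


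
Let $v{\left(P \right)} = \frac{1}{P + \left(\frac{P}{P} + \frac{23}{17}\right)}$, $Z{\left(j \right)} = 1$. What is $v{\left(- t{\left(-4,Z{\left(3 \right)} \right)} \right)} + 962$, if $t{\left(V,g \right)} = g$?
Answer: $\frac{22143}{23} \approx 962.74$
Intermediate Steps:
$v{\left(P \right)} = \frac{1}{\frac{40}{17} + P}$ ($v{\left(P \right)} = \frac{1}{P + \left(1 + 23 \cdot \frac{1}{17}\right)} = \frac{1}{P + \left(1 + \frac{23}{17}\right)} = \frac{1}{P + \frac{40}{17}} = \frac{1}{\frac{40}{17} + P}$)
$v{\left(- t{\left(-4,Z{\left(3 \right)} \right)} \right)} + 962 = \frac{17}{40 + 17 \left(\left(-1\right) 1\right)} + 962 = \frac{17}{40 + 17 \left(-1\right)} + 962 = \frac{17}{40 - 17} + 962 = \frac{17}{23} + 962 = \frac{22143}{23}$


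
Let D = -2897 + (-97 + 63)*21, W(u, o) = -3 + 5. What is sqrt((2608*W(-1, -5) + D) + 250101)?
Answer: sqrt(251706) ≈ 501.70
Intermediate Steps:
W(u, o) = 2
D = -3611 (D = -2897 - 34*21 = -2897 - 714 = -3611)
sqrt((2608*W(-1, -5) + D) + 250101) = sqrt((2608*2 - 3611) + 250101) = sqrt((5216 - 3611) + 250101) = sqrt(1605 + 250101) = sqrt(251706)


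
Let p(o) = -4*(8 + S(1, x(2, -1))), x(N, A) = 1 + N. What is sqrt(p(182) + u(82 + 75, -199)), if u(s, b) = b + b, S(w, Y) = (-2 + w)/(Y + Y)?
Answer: 2*I*sqrt(966)/3 ≈ 20.72*I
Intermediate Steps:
S(w, Y) = (-2 + w)/(2*Y) (S(w, Y) = (-2 + w)/((2*Y)) = (-2 + w)*(1/(2*Y)) = (-2 + w)/(2*Y))
u(s, b) = 2*b
p(o) = -94/3 (p(o) = -4*(8 + (-2 + 1)/(2*(1 + 2))) = -4*(8 + (1/2)*(-1)/3) = -4*(8 + (1/2)*(1/3)*(-1)) = -4*(8 - 1/6) = -4*47/6 = -94/3)
sqrt(p(182) + u(82 + 75, -199)) = sqrt(-94/3 + 2*(-199)) = sqrt(-94/3 - 398) = sqrt(-1288/3) = 2*I*sqrt(966)/3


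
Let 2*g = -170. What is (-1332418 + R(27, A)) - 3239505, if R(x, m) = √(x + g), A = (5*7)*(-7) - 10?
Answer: -4571923 + I*√58 ≈ -4.5719e+6 + 7.6158*I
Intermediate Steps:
g = -85 (g = (½)*(-170) = -85)
A = -255 (A = 35*(-7) - 10 = -245 - 10 = -255)
R(x, m) = √(-85 + x) (R(x, m) = √(x - 85) = √(-85 + x))
(-1332418 + R(27, A)) - 3239505 = (-1332418 + √(-85 + 27)) - 3239505 = (-1332418 + √(-58)) - 3239505 = (-1332418 + I*√58) - 3239505 = -4571923 + I*√58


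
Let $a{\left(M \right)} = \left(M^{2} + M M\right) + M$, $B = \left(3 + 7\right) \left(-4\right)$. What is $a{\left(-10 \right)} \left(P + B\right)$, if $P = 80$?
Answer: $7600$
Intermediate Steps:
$B = -40$ ($B = 10 \left(-4\right) = -40$)
$a{\left(M \right)} = M + 2 M^{2}$ ($a{\left(M \right)} = \left(M^{2} + M^{2}\right) + M = 2 M^{2} + M = M + 2 M^{2}$)
$a{\left(-10 \right)} \left(P + B\right) = - 10 \left(1 + 2 \left(-10\right)\right) \left(80 - 40\right) = - 10 \left(1 - 20\right) 40 = \left(-10\right) \left(-19\right) 40 = 190 \cdot 40 = 7600$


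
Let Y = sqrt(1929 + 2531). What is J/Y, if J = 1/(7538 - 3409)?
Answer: sqrt(1115)/9207670 ≈ 3.6265e-6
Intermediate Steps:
J = 1/4129 ≈ 0.00024219
Y = 2*sqrt(1115) (Y = sqrt(4460) = 2*sqrt(1115) ≈ 66.783)
J/Y = 1/(4129*((2*sqrt(1115)))) = (sqrt(1115)/2230)/4129 = sqrt(1115)/9207670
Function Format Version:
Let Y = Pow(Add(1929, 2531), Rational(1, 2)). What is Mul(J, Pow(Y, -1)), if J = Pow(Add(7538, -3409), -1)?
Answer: Mul(Rational(1, 9207670), Pow(1115, Rational(1, 2))) ≈ 3.6265e-6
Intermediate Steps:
J = Rational(1, 4129) (J = Pow(4129, -1) = Rational(1, 4129) ≈ 0.00024219)
Y = Mul(2, Pow(1115, Rational(1, 2))) (Y = Pow(4460, Rational(1, 2)) = Mul(2, Pow(1115, Rational(1, 2))) ≈ 66.783)
Mul(J, Pow(Y, -1)) = Mul(Rational(1, 4129), Pow(Mul(2, Pow(1115, Rational(1, 2))), -1)) = Mul(Rational(1, 4129), Mul(Rational(1, 2230), Pow(1115, Rational(1, 2)))) = Mul(Rational(1, 9207670), Pow(1115, Rational(1, 2)))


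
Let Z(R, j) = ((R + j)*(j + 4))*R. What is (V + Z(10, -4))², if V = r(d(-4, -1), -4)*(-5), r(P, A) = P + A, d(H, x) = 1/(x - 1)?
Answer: 2025/4 ≈ 506.25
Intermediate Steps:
d(H, x) = 1/(-1 + x)
r(P, A) = A + P
V = 45/2 (V = (-4 + 1/(-1 - 1))*(-5) = (-4 + 1/(-2))*(-5) = (-4 - ½)*(-5) = -9/2*(-5) = 45/2 ≈ 22.500)
Z(R, j) = R*(4 + j)*(R + j) (Z(R, j) = ((R + j)*(4 + j))*R = ((4 + j)*(R + j))*R = R*(4 + j)*(R + j))
(V + Z(10, -4))² = (45/2 + 10*((-4)² + 4*10 + 4*(-4) + 10*(-4)))² = (45/2 + 10*(16 + 40 - 16 - 40))² = (45/2 + 10*0)² = (45/2 + 0)² = (45/2)² = 2025/4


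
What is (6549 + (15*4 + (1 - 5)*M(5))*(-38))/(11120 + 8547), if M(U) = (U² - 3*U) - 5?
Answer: 5029/19667 ≈ 0.25571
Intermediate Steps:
M(U) = -5 + U² - 3*U
(6549 + (15*4 + (1 - 5)*M(5))*(-38))/(11120 + 8547) = (6549 + (15*4 + (1 - 5)*(-5 + 5² - 3*5))*(-38))/(11120 + 8547) = (6549 + (60 - 4*(-5 + 25 - 15))*(-38))/19667 = (6549 + (60 - 4*5)*(-38))*(1/19667) = (6549 + (60 - 20)*(-38))*(1/19667) = (6549 + 40*(-38))*(1/19667) = (6549 - 1520)*(1/19667) = 5029*(1/19667) = 5029/19667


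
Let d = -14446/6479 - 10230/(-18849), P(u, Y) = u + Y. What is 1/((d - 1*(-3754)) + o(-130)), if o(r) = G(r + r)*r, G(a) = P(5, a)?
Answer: 1313147/48458161700 ≈ 2.7099e-5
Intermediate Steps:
P(u, Y) = Y + u
G(a) = 5 + a (G(a) = a + 5 = 5 + a)
d = -2215188/1313147 (d = -14446*1/6479 - 10230*(-1/18849) = -466/209 + 3410/6283 = -2215188/1313147 ≈ -1.6869)
o(r) = r*(5 + 2*r) (o(r) = (5 + (r + r))*r = (5 + 2*r)*r = r*(5 + 2*r))
1/((d - 1*(-3754)) + o(-130)) = 1/((-2215188/1313147 - 1*(-3754)) - 130*(5 + 2*(-130))) = 1/((-2215188/1313147 + 3754) - 130*(5 - 260)) = 1/(4927338650/1313147 - 130*(-255)) = 1/(4927338650/1313147 + 33150) = 1/(48458161700/1313147) = 1313147/48458161700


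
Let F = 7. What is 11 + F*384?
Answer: 2699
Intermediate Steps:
11 + F*384 = 11 + 7*384 = 11 + 2688 = 2699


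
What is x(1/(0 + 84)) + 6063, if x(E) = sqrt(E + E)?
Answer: 6063 + sqrt(42)/42 ≈ 6063.2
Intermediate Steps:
x(E) = sqrt(2)*sqrt(E) (x(E) = sqrt(2*E) = sqrt(2)*sqrt(E))
x(1/(0 + 84)) + 6063 = sqrt(2)*sqrt(1/(0 + 84)) + 6063 = sqrt(2)*sqrt(1/84) + 6063 = sqrt(2)*(sqrt(21)/42) + 6063 = sqrt(42)/42 + 6063 = 6063 + sqrt(42)/42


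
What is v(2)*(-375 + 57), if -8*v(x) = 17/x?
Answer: 2703/8 ≈ 337.88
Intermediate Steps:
v(x) = -17/(8*x)
v(2)*(-375 + 57) = (-17/8/2)*(-375 + 57) = -17/8*½*(-318) = -17/16*(-318) = 2703/8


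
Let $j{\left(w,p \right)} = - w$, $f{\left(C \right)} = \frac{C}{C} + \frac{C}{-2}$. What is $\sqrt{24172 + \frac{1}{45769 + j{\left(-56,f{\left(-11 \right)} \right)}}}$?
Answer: $\frac{\sqrt{2030380924533}}{9165} \approx 155.47$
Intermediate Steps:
$f{\left(C \right)} = 1 - \frac{C}{2}$ ($f{\left(C \right)} = 1 + C \left(- \frac{1}{2}\right) = 1 - \frac{C}{2}$)
$\sqrt{24172 + \frac{1}{45769 + j{\left(-56,f{\left(-11 \right)} \right)}}} = \sqrt{24172 + \frac{1}{45769 - -56}} = \sqrt{24172 + \frac{1}{45769 + 56}} = \sqrt{24172 + \frac{1}{45825}} = \sqrt{\frac{1107681901}{45825}} = \frac{\sqrt{2030380924533}}{9165}$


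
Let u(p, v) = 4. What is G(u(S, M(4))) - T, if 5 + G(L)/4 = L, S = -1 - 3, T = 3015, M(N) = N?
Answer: -3019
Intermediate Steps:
S = -4
G(L) = -20 + 4*L
G(u(S, M(4))) - T = (-20 + 4*4) - 1*3015 = (-20 + 16) - 3015 = -4 - 3015 = -3019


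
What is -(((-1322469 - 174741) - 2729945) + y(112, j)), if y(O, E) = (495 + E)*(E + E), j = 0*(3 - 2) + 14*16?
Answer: 3905043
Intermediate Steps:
j = 224 (j = 0*1 + 224 = 0 + 224 = 224)
y(O, E) = 2*E*(495 + E) (y(O, E) = (495 + E)*(2*E) = 2*E*(495 + E))
-(((-1322469 - 174741) - 2729945) + y(112, j)) = -(((-1322469 - 174741) - 2729945) + 2*224*(495 + 224)) = -((-1497210 - 2729945) + 2*224*719) = -(-4227155 + 322112) = -1*(-3905043) = 3905043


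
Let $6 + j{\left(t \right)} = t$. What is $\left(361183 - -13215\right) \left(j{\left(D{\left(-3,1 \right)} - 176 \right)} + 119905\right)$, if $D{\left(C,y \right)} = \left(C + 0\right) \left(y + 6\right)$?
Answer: $44816189396$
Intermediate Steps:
$D{\left(C,y \right)} = C \left(6 + y\right)$
$j{\left(t \right)} = -6 + t$
$\left(361183 - -13215\right) \left(j{\left(D{\left(-3,1 \right)} - 176 \right)} + 119905\right) = \left(361183 - -13215\right) \left(\left(-6 - \left(176 + 3 \left(6 + 1\right)\right)\right) + 119905\right) = \left(361183 + \left(-144866 + 158081\right)\right) \left(\left(-6 - 197\right) + 119905\right) = \left(361183 + 13215\right) \left(\left(-6 - 197\right) + 119905\right) = 374398 \left(\left(-6 - 197\right) + 119905\right) = 374398 \left(-203 + 119905\right) = 374398 \cdot 119702 = 44816189396$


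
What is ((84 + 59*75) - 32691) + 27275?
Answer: -907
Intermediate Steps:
((84 + 59*75) - 32691) + 27275 = ((84 + 4425) - 32691) + 27275 = (4509 - 32691) + 27275 = -28182 + 27275 = -907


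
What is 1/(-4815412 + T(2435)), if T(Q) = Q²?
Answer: 1/1113813 ≈ 8.9782e-7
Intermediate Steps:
1/(-4815412 + T(2435)) = 1/(-4815412 + 2435²) = 1/(-4815412 + 5929225) = 1/1113813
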